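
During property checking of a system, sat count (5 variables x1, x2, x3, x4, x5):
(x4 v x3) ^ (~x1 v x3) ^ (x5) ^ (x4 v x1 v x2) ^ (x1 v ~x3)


CNF with 5 clauses over 5 vars (32 assignments).
An assignment satisfies CNF iff every clause has >=1 true literal.
Check each row (bits = x1,x2,x3,x4,x5; clause T/F shown):
  row 0 [00000]: clauses=FTFFT -> 0
  row 1 [00001]: clauses=FTTFT -> 0
  row 2 [00010]: clauses=TTFTT -> 0
  row 3 [00011]: clauses=TTTTT -> 1
  row 4 [00100]: clauses=TTFFF -> 0
  row 5 [00101]: clauses=TTTFF -> 0
  row 6 [00110]: clauses=TTFTF -> 0
  row 7 [00111]: clauses=TTTTF -> 0
  row 8 [01000]: clauses=FTFTT -> 0
  row 9 [01001]: clauses=FTTTT -> 0
  row 10 [01010]: clauses=TTFTT -> 0
  row 11 [01011]: clauses=TTTTT -> 1
  row 12 [01100]: clauses=TTFTF -> 0
  row 13 [01101]: clauses=TTTTF -> 0
  row 14 [01110]: clauses=TTFTF -> 0
  row 15 [01111]: clauses=TTTTF -> 0
  row 16 [10000]: clauses=FFFTT -> 0
  row 17 [10001]: clauses=FFTTT -> 0
  row 18 [10010]: clauses=TFFTT -> 0
  row 19 [10011]: clauses=TFTTT -> 0
  row 20 [10100]: clauses=TTFTT -> 0
  row 21 [10101]: clauses=TTTTT -> 1
  row 22 [10110]: clauses=TTFTT -> 0
  row 23 [10111]: clauses=TTTTT -> 1
  row 24 [11000]: clauses=FFFTT -> 0
  row 25 [11001]: clauses=FFTTT -> 0
  row 26 [11010]: clauses=TFFTT -> 0
  row 27 [11011]: clauses=TFTTT -> 0
  row 28 [11100]: clauses=TTFTT -> 0
  row 29 [11101]: clauses=TTTTT -> 1
  row 30 [11110]: clauses=TTFTT -> 0
  row 31 [11111]: clauses=TTTTT -> 1
Full result column, 8 rows per line (x1,x2 fixed per line; x3,x4,x5 runs 000..111 left to right):
  rows 0-7 [x1,x2=00]: 00010000  (ones: 1)
  rows 8-15 [x1,x2=01]: 00010000  (ones: 1)
  rows 16-23 [x1,x2=10]: 00000101  (ones: 2)
  rows 24-31 [x1,x2=11]: 00000101  (ones: 2)
Satisfying assignments = 1+1+2+2 = 6

6


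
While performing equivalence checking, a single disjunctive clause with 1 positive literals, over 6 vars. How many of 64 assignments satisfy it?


Step 1: Total=2^6=64
Step 2: Unsat when all 1 false: 2^5=32
Step 3: Sat=64-32=32

32


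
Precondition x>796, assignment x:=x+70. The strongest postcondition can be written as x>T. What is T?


Formula: sp(P, x:=E) = exists old_x. (x = E[old_x/x]) AND P[old_x/x] (old_x is the value of x before the assignment; eliminate old_x by solving x = E[old_x/x] for old_x)
Step 1: Precondition P: x>796, i.e. old_x > 796
Step 2: Assignment gives x = old_x + 70, so old_x = x - 70
Step 3: Substitute into P: x - 70 > 796
Step 4: Simplify: x > 796+70 = 866

866


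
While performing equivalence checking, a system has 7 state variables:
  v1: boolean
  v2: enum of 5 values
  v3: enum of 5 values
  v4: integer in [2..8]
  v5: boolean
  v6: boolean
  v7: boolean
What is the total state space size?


State space = product of domain sizes of all variables.
Domain sizes:
  v1 (boolean): 2
  v2 (enum of 5 values): 5
  v3 (enum of 5 values): 5
  v4 (integer in [2..8]): 7
  v5 (boolean): 2
  v6 (boolean): 2
  v7 (boolean): 2
Product = 2 * 5 * 5 * 7 * 2 * 2 * 2 = 2800

2800


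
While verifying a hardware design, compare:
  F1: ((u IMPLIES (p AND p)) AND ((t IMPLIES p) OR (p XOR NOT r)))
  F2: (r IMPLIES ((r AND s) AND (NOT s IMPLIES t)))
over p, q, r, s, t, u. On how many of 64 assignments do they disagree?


F1 = ((u IMPLIES (p AND p)) AND ((t IMPLIES p) OR (p XOR NOT r)))
F2 = (r IMPLIES ((r AND s) AND (NOT s IMPLIES t)))
Evaluate both on each of 64 rows (bits = p,q,r,s,t,u):
  row 0 [000000]: F1=1 F2=1 -> 0
  row 1 [000001]: F1=0 F2=1 (differ) -> 1
  row 2 [000010]: F1=1 F2=1 -> 0
  row 3 [000011]: F1=0 F2=1 (differ) -> 1
  row 4 [000100]: F1=1 F2=1 -> 0
  (every remaining row is evaluated the same way; all 64 results are listed next)
Full result column, 8 rows per line (p,q,r fixed per line; s,t,u runs 000..111 left to right):
  rows 0-7 [p,q,r=000]: 01010101  (ones: 4)
  rows 8-15 [p,q,r=001]: 10000111  (ones: 4)
  rows 16-23 [p,q,r=010]: 01010101  (ones: 4)
  rows 24-31 [p,q,r=011]: 10000111  (ones: 4)
  rows 32-39 [p,q,r=100]: 00000000  (ones: 0)
  rows 40-47 [p,q,r=101]: 11110000  (ones: 4)
  rows 48-55 [p,q,r=110]: 00000000  (ones: 0)
  rows 56-63 [p,q,r=111]: 11110000  (ones: 4)
Disagreements = 4+4+4+4+0+4+0+4 = 24

24


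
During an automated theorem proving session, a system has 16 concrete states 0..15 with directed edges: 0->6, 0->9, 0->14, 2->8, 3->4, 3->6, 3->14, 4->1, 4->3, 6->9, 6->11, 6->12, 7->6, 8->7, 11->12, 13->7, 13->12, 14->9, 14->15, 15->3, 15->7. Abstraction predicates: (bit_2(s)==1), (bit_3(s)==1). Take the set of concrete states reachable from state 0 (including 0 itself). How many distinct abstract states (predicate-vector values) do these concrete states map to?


BFS from 0:
Concrete reachable: {0, 1, 3, 4, 6, 7, 9, 11, 12, 14, 15}
Abstract via predicates (bit_2(s)==1), (bit_3(s)==1):
  (0,0) <- {0, 1, 3}
  (0,1) <- {9, 11}
  (1,0) <- {4, 6, 7}
  (1,1) <- {12, 14, 15}
Distinct abstract states = 4

4


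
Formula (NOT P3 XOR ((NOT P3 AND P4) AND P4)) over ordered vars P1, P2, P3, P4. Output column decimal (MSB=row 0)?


Formula: (NOT P3 XOR ((NOT P3 AND P4) AND P4)) over P1, P2, P3, P4 (16 rows)
Evaluate each row (bits = P1,P2,P3,P4, MSB first):
  row 0 [0000]: (NOT 0 XOR ((NOT 0 AND 0) AND 0)) -> 1
  row 1 [0001]: (NOT 0 XOR ((NOT 0 AND 1) AND 1)) -> 0
  row 2 [0010]: (NOT 1 XOR ((NOT 1 AND 0) AND 0)) -> 0
  row 3 [0011]: (NOT 1 XOR ((NOT 1 AND 1) AND 1)) -> 0
  row 4 [0100]: (NOT 0 XOR ((NOT 0 AND 0) AND 0)) -> 1
  row 5 [0101]: (NOT 0 XOR ((NOT 0 AND 1) AND 1)) -> 0
  row 6 [0110]: (NOT 1 XOR ((NOT 1 AND 0) AND 0)) -> 0
  row 7 [0111]: (NOT 1 XOR ((NOT 1 AND 1) AND 1)) -> 0
  row 8 [1000]: (NOT 0 XOR ((NOT 0 AND 0) AND 0)) -> 1
  row 9 [1001]: (NOT 0 XOR ((NOT 0 AND 1) AND 1)) -> 0
  row 10 [1010]: (NOT 1 XOR ((NOT 1 AND 0) AND 0)) -> 0
  row 11 [1011]: (NOT 1 XOR ((NOT 1 AND 1) AND 1)) -> 0
  row 12 [1100]: (NOT 0 XOR ((NOT 0 AND 0) AND 0)) -> 1
  row 13 [1101]: (NOT 0 XOR ((NOT 0 AND 1) AND 1)) -> 0
  row 14 [1110]: (NOT 1 XOR ((NOT 1 AND 0) AND 0)) -> 0
  row 15 [1111]: (NOT 1 XOR ((NOT 1 AND 1) AND 1)) -> 0
Full result column, 4 rows per line (P1,P2 fixed per line; P3,P4 runs 00..11 left to right):
  rows 0-3 [P1,P2=00]: 1000  = hex 8
  rows 4-7 [P1,P2=01]: 1000  = hex 8
  rows 8-11 [P1,P2=10]: 1000  = hex 8
  rows 12-15 [P1,P2=11]: 1000  = hex 8
Output column (row 0 .. row 15) = 1000100010001000
Output column grouped in 4s = 1000 1000 1000 1000 = 0x8888
Convert to decimal digit by digit (value = value*16 + digit):
  8 -> 8
  8*16 + 8 = 136
  136*16 + 8 = 2184
  2184*16 + 8 = 34952
Decimal = 34952

34952


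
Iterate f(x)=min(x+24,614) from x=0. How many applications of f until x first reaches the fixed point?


Step 1: x=0, cap=614, increment=24
Step 2: x grows by 24 each step until capped at 614; fixed point is x=614
Step 3: iterations = ceil(614/24) = 26

26


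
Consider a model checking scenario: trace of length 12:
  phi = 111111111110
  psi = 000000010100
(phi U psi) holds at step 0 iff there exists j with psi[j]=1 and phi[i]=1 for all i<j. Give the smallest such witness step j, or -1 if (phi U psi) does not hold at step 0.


(phi U psi) at 0: need smallest j with psi[j]=1 and phi[i]=1 for all i in [0,j).
Scan from step 0:
  step 0: phi=1, psi=0 -> continue
  step 1: phi=1, psi=0 -> continue
  step 2: phi=1, psi=0 -> continue
  step 3: phi=1, psi=0 -> continue
  step 7: psi=1 and phi held for [0,7) -> witness found
Witness step = 7

7


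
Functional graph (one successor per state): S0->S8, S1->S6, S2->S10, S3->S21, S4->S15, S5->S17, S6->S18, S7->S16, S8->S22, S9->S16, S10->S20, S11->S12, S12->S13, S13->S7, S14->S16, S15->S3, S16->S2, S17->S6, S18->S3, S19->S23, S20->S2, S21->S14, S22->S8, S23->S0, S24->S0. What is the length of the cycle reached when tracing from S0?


Trace from S0 until a state repeats:
  S0 -> S8 -> S22 -> S8
S8 first seen at step 1, revisited at step 3.
Cycle length = 3 - 1 = 2

2


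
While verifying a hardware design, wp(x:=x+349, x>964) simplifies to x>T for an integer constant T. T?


Formula: wp(x:=E, P) = P[E/x] (substitute E for x in postcondition)
Step 1: Postcondition: x>964
Step 2: Substitute x+349 for x: x+349>964
Step 3: Solve for x: x > 964-349 = 615

615


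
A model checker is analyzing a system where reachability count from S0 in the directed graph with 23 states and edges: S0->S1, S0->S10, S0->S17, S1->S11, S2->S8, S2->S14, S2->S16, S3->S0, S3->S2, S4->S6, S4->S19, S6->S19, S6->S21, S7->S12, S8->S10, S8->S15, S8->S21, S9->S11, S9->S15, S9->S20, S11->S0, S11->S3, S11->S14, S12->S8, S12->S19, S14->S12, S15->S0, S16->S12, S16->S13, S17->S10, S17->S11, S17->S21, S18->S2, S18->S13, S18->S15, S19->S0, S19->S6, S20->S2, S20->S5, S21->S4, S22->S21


BFS from S0:
  layer 0: {S0}
  layer 1: {S1, S10, S17}
  layer 2: {S11, S21}
  layer 3: {S3, S4, S14}
  layer 4: {S2, S6, S12, S19}
  layer 5: {S8, S16}
  layer 6: {S13, S15}
Reachable set: {S0, S1, S2, S3, S4, S6, S8, S10, S11, S12, S13, S14, S15, S16, S17, S19, S21}
Count = 17

17


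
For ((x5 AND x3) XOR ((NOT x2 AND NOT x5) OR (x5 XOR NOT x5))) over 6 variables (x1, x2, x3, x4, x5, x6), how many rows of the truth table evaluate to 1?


Formula: ((x5 AND x3) XOR ((NOT x2 AND NOT x5) OR (x5 XOR NOT x5))) over 6 vars (64 rows)
Evaluate each row (x1, x2, x3, x4, x5, x6 as bits, MSB first):
  row 0 [000000]: ((0 AND 0) XOR ((NOT 0 AND NOT 0) OR (0 XOR NOT 0))) -> 1
  row 1 [000001]: ((0 AND 0) XOR ((NOT 0 AND NOT 0) OR (0 XOR NOT 0))) -> 1
  row 2 [000010]: ((1 AND 0) XOR ((NOT 0 AND NOT 1) OR (1 XOR NOT 1))) -> 1
  row 3 [000011]: ((1 AND 0) XOR ((NOT 0 AND NOT 1) OR (1 XOR NOT 1))) -> 1
  row 4 [000100]: ((0 AND 0) XOR ((NOT 0 AND NOT 0) OR (0 XOR NOT 0))) -> 1
  (every remaining row is evaluated the same way; all 64 results are listed next)
Full result column, 8 rows per line (x1,x2,x3 fixed per line; x4,x5,x6 runs 000..111 left to right):
  rows 0-7 [x1,x2,x3=000]: 11111111  (ones: 8)
  rows 8-15 [x1,x2,x3=001]: 11001100  (ones: 4)
  rows 16-23 [x1,x2,x3=010]: 11111111  (ones: 8)
  rows 24-31 [x1,x2,x3=011]: 11001100  (ones: 4)
  rows 32-39 [x1,x2,x3=100]: 11111111  (ones: 8)
  rows 40-47 [x1,x2,x3=101]: 11001100  (ones: 4)
  rows 48-55 [x1,x2,x3=110]: 11111111  (ones: 8)
  rows 56-63 [x1,x2,x3=111]: 11001100  (ones: 4)
Count of 1-rows = 8+4+8+4+8+4+8+4 = 48

48


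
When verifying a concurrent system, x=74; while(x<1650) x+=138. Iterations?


Step 1: x goes from 74 toward 1650 by 138; the body runs while x<1650, so iterations = ceil((bound-start)/step)
Step 2: Distance=1576
Step 3: ceil(1576/138)=12

12


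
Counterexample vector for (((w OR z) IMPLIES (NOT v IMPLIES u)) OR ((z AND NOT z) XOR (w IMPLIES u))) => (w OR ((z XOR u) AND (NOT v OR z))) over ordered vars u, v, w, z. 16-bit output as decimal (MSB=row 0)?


F1 = (((w OR z) IMPLIES (NOT v IMPLIES u)) OR ((z AND NOT z) XOR (w IMPLIES u)))
F2 = (w OR ((z XOR u) AND (NOT v OR z)))
Counterexample to F1=>F2 is where F1=1 and F2=0.
Evaluate each row (bits = u,v,w,z, MSB first):
  row 0 [0000]: F1=1 F2=0 -> F1&~F2 -> 1
  row 1 [0001]: F1=1 F2=1 -> F1&~F2 -> 0
  row 2 [0010]: F1=0 F2=1 -> F1&~F2 -> 0
  row 3 [0011]: F1=0 F2=1 -> F1&~F2 -> 0
  row 4 [0100]: F1=1 F2=0 -> F1&~F2 -> 1
  row 5 [0101]: F1=1 F2=1 -> F1&~F2 -> 0
  row 6 [0110]: F1=1 F2=1 -> F1&~F2 -> 0
  row 7 [0111]: F1=1 F2=1 -> F1&~F2 -> 0
  row 8 [1000]: F1=1 F2=1 -> F1&~F2 -> 0
  row 9 [1001]: F1=1 F2=0 -> F1&~F2 -> 1
  row 10 [1010]: F1=1 F2=1 -> F1&~F2 -> 0
  row 11 [1011]: F1=1 F2=1 -> F1&~F2 -> 0
  row 12 [1100]: F1=1 F2=0 -> F1&~F2 -> 1
  row 13 [1101]: F1=1 F2=0 -> F1&~F2 -> 1
  row 14 [1110]: F1=1 F2=1 -> F1&~F2 -> 0
  row 15 [1111]: F1=1 F2=1 -> F1&~F2 -> 0
Full result column, 4 rows per line (u,v fixed per line; w,z runs 00..11 left to right):
  rows 0-3 [u,v=00]: 1000  = hex 8
  rows 4-7 [u,v=01]: 1000  = hex 8
  rows 8-11 [u,v=10]: 0100  = hex 4
  rows 12-15 [u,v=11]: 1100  = hex C
Counterexample vector (row 0 .. row 15) = 1000100001001100
Output column grouped in 4s = 1000 1000 0100 1100 = 0x884C
Convert to decimal digit by digit (value = value*16 + digit):
  8 -> 8
  8*16 + 8 = 136
  136*16 + 4 = 2180
  2180*16 + 12 (C) = 34892
Decimal = 34892

34892


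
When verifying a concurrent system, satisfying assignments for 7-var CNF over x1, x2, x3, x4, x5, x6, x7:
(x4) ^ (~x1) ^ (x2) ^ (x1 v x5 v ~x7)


CNF with 4 clauses over 7 vars (128 assignments).
An assignment satisfies CNF iff every clause has >=1 true literal.
Check each row (bits = x1,x2,x3,x4,x5,x6,x7; clause T/F shown):
  row 0 [0000000]: clauses=FTFT -> 0
  row 1 [0000001]: clauses=FTFF -> 0
  row 2 [0000010]: clauses=FTFT -> 0
  row 3 [0000011]: clauses=FTFF -> 0
  row 4 [0000100]: clauses=FTFT -> 0
  (every remaining row is evaluated the same way; all 128 results are listed next)
Full result column, 8 rows per line (x1,x2,x3,x4 fixed per line; x5,x6,x7 runs 000..111 left to right):
  rows 0-7 [x1,x2,x3,x4=0000]: 00000000  (ones: 0)
  rows 8-15 [x1,x2,x3,x4=0001]: 00000000  (ones: 0)
  rows 16-23 [x1,x2,x3,x4=0010]: 00000000  (ones: 0)
  rows 24-31 [x1,x2,x3,x4=0011]: 00000000  (ones: 0)
  rows 32-39 [x1,x2,x3,x4=0100]: 00000000  (ones: 0)
  rows 40-47 [x1,x2,x3,x4=0101]: 10101111  (ones: 6)
  rows 48-55 [x1,x2,x3,x4=0110]: 00000000  (ones: 0)
  rows 56-63 [x1,x2,x3,x4=0111]: 10101111  (ones: 6)
  rows 64-71 [x1,x2,x3,x4=1000]: 00000000  (ones: 0)
  rows 72-79 [x1,x2,x3,x4=1001]: 00000000  (ones: 0)
  rows 80-87 [x1,x2,x3,x4=1010]: 00000000  (ones: 0)
  rows 88-95 [x1,x2,x3,x4=1011]: 00000000  (ones: 0)
  rows 96-103 [x1,x2,x3,x4=1100]: 00000000  (ones: 0)
  rows 104-111 [x1,x2,x3,x4=1101]: 00000000  (ones: 0)
  rows 112-119 [x1,x2,x3,x4=1110]: 00000000  (ones: 0)
  rows 120-127 [x1,x2,x3,x4=1111]: 00000000  (ones: 0)
Satisfying assignments = 0+0+0+0+0+6+0+6+0+0+0+0+0+0+0+0 = 12

12


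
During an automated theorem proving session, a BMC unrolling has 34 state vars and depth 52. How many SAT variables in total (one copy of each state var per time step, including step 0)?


BMC unrolls to depth k, creating one copy of each state var for steps 0..k.
Step count = 52 + 1 = 53 (steps 0 through 52)
Vars per step = 34
Total = 34 * 53 = 1802

1802


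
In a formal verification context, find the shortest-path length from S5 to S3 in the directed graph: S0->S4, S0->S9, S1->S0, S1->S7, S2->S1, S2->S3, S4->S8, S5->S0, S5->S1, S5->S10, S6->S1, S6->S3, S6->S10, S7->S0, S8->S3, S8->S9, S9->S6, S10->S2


BFS layer-by-layer from S5:
  dist 0: {S5}
  dist 1: {S0, S1, S10}
  dist 2: {S2, S4, S7, S9}
  dist 3: {S3, S6, S8}
  -> S3 reached at distance 3
Shortest path length = 3

3


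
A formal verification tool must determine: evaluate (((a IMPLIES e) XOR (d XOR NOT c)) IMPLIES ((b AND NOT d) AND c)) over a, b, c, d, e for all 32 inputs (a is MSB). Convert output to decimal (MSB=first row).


Formula: (((a IMPLIES e) XOR (d XOR NOT c)) IMPLIES ((b AND NOT d) AND c)) over a, b, c, d, e (32 rows)
Evaluate each row (bits = a,b,c,d,e, MSB first):
  row 0 [00000]: (((0 IMPLIES 0) XOR (0 XOR NOT 0)) IMPLIES ((0 AND NOT 0) AND 0)) -> 1
  row 1 [00001]: (((0 IMPLIES 1) XOR (0 XOR NOT 0)) IMPLIES ((0 AND NOT 0) AND 0)) -> 1
  row 2 [00010]: (((0 IMPLIES 0) XOR (1 XOR NOT 0)) IMPLIES ((0 AND NOT 1) AND 0)) -> 0
  row 3 [00011]: (((0 IMPLIES 1) XOR (1 XOR NOT 0)) IMPLIES ((0 AND NOT 1) AND 0)) -> 0
  row 4 [00100]: (((0 IMPLIES 0) XOR (0 XOR NOT 1)) IMPLIES ((0 AND NOT 0) AND 1)) -> 0
  row 5 [00101]: (((0 IMPLIES 1) XOR (0 XOR NOT 1)) IMPLIES ((0 AND NOT 0) AND 1)) -> 0
  row 6 [00110]: (((0 IMPLIES 0) XOR (1 XOR NOT 1)) IMPLIES ((0 AND NOT 1) AND 1)) -> 1
  row 7 [00111]: (((0 IMPLIES 1) XOR (1 XOR NOT 1)) IMPLIES ((0 AND NOT 1) AND 1)) -> 1
  row 8 [01000]: (((0 IMPLIES 0) XOR (0 XOR NOT 0)) IMPLIES ((1 AND NOT 0) AND 0)) -> 1
  row 9 [01001]: (((0 IMPLIES 1) XOR (0 XOR NOT 0)) IMPLIES ((1 AND NOT 0) AND 0)) -> 1
  row 10 [01010]: (((0 IMPLIES 0) XOR (1 XOR NOT 0)) IMPLIES ((1 AND NOT 1) AND 0)) -> 0
  row 11 [01011]: (((0 IMPLIES 1) XOR (1 XOR NOT 0)) IMPLIES ((1 AND NOT 1) AND 0)) -> 0
  row 12 [01100]: (((0 IMPLIES 0) XOR (0 XOR NOT 1)) IMPLIES ((1 AND NOT 0) AND 1)) -> 1
  row 13 [01101]: (((0 IMPLIES 1) XOR (0 XOR NOT 1)) IMPLIES ((1 AND NOT 0) AND 1)) -> 1
  row 14 [01110]: (((0 IMPLIES 0) XOR (1 XOR NOT 1)) IMPLIES ((1 AND NOT 1) AND 1)) -> 1
  row 15 [01111]: (((0 IMPLIES 1) XOR (1 XOR NOT 1)) IMPLIES ((1 AND NOT 1) AND 1)) -> 1
  row 16 [10000]: (((1 IMPLIES 0) XOR (0 XOR NOT 0)) IMPLIES ((0 AND NOT 0) AND 0)) -> 0
  row 17 [10001]: (((1 IMPLIES 1) XOR (0 XOR NOT 0)) IMPLIES ((0 AND NOT 0) AND 0)) -> 1
  row 18 [10010]: (((1 IMPLIES 0) XOR (1 XOR NOT 0)) IMPLIES ((0 AND NOT 1) AND 0)) -> 1
  row 19 [10011]: (((1 IMPLIES 1) XOR (1 XOR NOT 0)) IMPLIES ((0 AND NOT 1) AND 0)) -> 0
  row 20 [10100]: (((1 IMPLIES 0) XOR (0 XOR NOT 1)) IMPLIES ((0 AND NOT 0) AND 1)) -> 1
  row 21 [10101]: (((1 IMPLIES 1) XOR (0 XOR NOT 1)) IMPLIES ((0 AND NOT 0) AND 1)) -> 0
  row 22 [10110]: (((1 IMPLIES 0) XOR (1 XOR NOT 1)) IMPLIES ((0 AND NOT 1) AND 1)) -> 0
  row 23 [10111]: (((1 IMPLIES 1) XOR (1 XOR NOT 1)) IMPLIES ((0 AND NOT 1) AND 1)) -> 1
  row 24 [11000]: (((1 IMPLIES 0) XOR (0 XOR NOT 0)) IMPLIES ((1 AND NOT 0) AND 0)) -> 0
  row 25 [11001]: (((1 IMPLIES 1) XOR (0 XOR NOT 0)) IMPLIES ((1 AND NOT 0) AND 0)) -> 1
  row 26 [11010]: (((1 IMPLIES 0) XOR (1 XOR NOT 0)) IMPLIES ((1 AND NOT 1) AND 0)) -> 1
  row 27 [11011]: (((1 IMPLIES 1) XOR (1 XOR NOT 0)) IMPLIES ((1 AND NOT 1) AND 0)) -> 0
  row 28 [11100]: (((1 IMPLIES 0) XOR (0 XOR NOT 1)) IMPLIES ((1 AND NOT 0) AND 1)) -> 1
  row 29 [11101]: (((1 IMPLIES 1) XOR (0 XOR NOT 1)) IMPLIES ((1 AND NOT 0) AND 1)) -> 1
  row 30 [11110]: (((1 IMPLIES 0) XOR (1 XOR NOT 1)) IMPLIES ((1 AND NOT 1) AND 1)) -> 0
  row 31 [11111]: (((1 IMPLIES 1) XOR (1 XOR NOT 1)) IMPLIES ((1 AND NOT 1) AND 1)) -> 1
Full result column, 4 rows per line (a,b,c fixed per line; d,e runs 00..11 left to right):
  rows 0-3 [a,b,c=000]: 1100  = hex C
  rows 4-7 [a,b,c=001]: 0011  = hex 3
  rows 8-11 [a,b,c=010]: 1100  = hex C
  rows 12-15 [a,b,c=011]: 1111  = hex F
  rows 16-19 [a,b,c=100]: 0110  = hex 6
  rows 20-23 [a,b,c=101]: 1001  = hex 9
  rows 24-27 [a,b,c=110]: 0110  = hex 6
  rows 28-31 [a,b,c=111]: 1101  = hex D
Output column (row 0 .. row 31) = 11000011110011110110100101101101
Output column grouped in 4s = 1100 0011 1100 1111 0110 1001 0110 1101 = 0xC3CF696D
Convert to decimal digit by digit (value = value*16 + digit):
  C -> 12
  12*16 + 3 = 195
  195*16 + 12 (C) = 3132
  3132*16 + 15 (F) = 50127
  50127*16 + 6 = 802038
  802038*16 + 9 = 12832617
  12832617*16 + 6 = 205321878
  205321878*16 + 13 (D) = 3285150061
Decimal = 3285150061

3285150061


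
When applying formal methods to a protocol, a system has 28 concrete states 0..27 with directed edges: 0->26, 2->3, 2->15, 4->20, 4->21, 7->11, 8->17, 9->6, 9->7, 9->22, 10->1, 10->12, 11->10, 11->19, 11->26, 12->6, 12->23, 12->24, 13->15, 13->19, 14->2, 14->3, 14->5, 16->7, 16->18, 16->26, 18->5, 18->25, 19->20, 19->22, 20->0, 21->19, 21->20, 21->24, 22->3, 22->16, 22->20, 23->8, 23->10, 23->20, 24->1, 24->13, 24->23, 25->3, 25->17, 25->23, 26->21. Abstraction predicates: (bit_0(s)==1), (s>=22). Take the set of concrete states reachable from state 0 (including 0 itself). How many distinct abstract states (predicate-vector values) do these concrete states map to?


BFS from 0:
Concrete reachable: {0, 1, 3, 5, 6, 7, 8, 10, 11, 12, 13, 15, 16, 17, 18, 19, 20, 21, 22, 23, 24, 25, 26}
Abstract via predicates (bit_0(s)==1), (s>=22):
  (0,0) <- {0, 6, 8, 10, 12, 16, 18, 20}
  (0,1) <- {22, 24, 26}
  (1,0) <- {1, 3, 5, 7, 11, 13, 15, 17, 19, 21}
  (1,1) <- {23, 25}
Distinct abstract states = 4

4


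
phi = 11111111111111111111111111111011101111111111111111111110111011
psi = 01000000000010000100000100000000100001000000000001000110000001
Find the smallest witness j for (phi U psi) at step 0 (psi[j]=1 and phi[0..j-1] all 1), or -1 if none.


(phi U psi) at 0: need smallest j with psi[j]=1 and phi[i]=1 for all i in [0,j).
Scan from step 0:
  step 0: phi=1, psi=0 -> continue
  step 1: psi=1 and phi held for [0,1) -> witness found
Witness step = 1

1


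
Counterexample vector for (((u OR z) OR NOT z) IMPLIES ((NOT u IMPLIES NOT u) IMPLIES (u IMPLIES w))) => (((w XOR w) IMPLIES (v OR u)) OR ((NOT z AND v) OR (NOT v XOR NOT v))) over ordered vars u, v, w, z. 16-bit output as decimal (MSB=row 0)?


F1 = (((u OR z) OR NOT z) IMPLIES ((NOT u IMPLIES NOT u) IMPLIES (u IMPLIES w)))
F2 = (((w XOR w) IMPLIES (v OR u)) OR ((NOT z AND v) OR (NOT v XOR NOT v)))
Counterexample to F1=>F2 is where F1=1 and F2=0.
Evaluate each row (bits = u,v,w,z, MSB first):
  row 0 [0000]: F1=1 F2=1 -> F1&~F2 -> 0
  row 1 [0001]: F1=1 F2=1 -> F1&~F2 -> 0
  row 2 [0010]: F1=1 F2=1 -> F1&~F2 -> 0
  row 3 [0011]: F1=1 F2=1 -> F1&~F2 -> 0
  row 4 [0100]: F1=1 F2=1 -> F1&~F2 -> 0
  row 5 [0101]: F1=1 F2=1 -> F1&~F2 -> 0
  row 6 [0110]: F1=1 F2=1 -> F1&~F2 -> 0
  row 7 [0111]: F1=1 F2=1 -> F1&~F2 -> 0
  row 8 [1000]: F1=0 F2=1 -> F1&~F2 -> 0
  row 9 [1001]: F1=0 F2=1 -> F1&~F2 -> 0
  row 10 [1010]: F1=1 F2=1 -> F1&~F2 -> 0
  row 11 [1011]: F1=1 F2=1 -> F1&~F2 -> 0
  row 12 [1100]: F1=0 F2=1 -> F1&~F2 -> 0
  row 13 [1101]: F1=0 F2=1 -> F1&~F2 -> 0
  row 14 [1110]: F1=1 F2=1 -> F1&~F2 -> 0
  row 15 [1111]: F1=1 F2=1 -> F1&~F2 -> 0
Full result column, 4 rows per line (u,v fixed per line; w,z runs 00..11 left to right):
  rows 0-3 [u,v=00]: 0000  = hex 0
  rows 4-7 [u,v=01]: 0000  = hex 0
  rows 8-11 [u,v=10]: 0000  = hex 0
  rows 12-15 [u,v=11]: 0000  = hex 0
Counterexample vector (row 0 .. row 15) = 0000000000000000
Output column grouped in 4s = 0000 0000 0000 0000 = 0x0000
Convert to decimal digit by digit (value = value*16 + digit):
  0 -> 0
  0*16 + 0 = 0
  0*16 + 0 = 0
  0*16 + 0 = 0
Decimal = 0

0


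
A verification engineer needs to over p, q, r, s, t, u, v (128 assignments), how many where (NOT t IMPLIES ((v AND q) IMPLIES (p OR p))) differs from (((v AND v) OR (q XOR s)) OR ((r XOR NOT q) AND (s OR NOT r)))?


F1 = (NOT t IMPLIES ((v AND q) IMPLIES (p OR p)))
F2 = (((v AND v) OR (q XOR s)) OR ((r XOR NOT q) AND (s OR NOT r)))
Evaluate both on each of 128 rows (bits = p,q,r,s,t,u,v):
  row 0 [0000000]: F1=1 F2=1 -> 0
  row 1 [0000001]: F1=1 F2=1 -> 0
  row 2 [0000010]: F1=1 F2=1 -> 0
  row 3 [0000011]: F1=1 F2=1 -> 0
  row 4 [0000100]: F1=1 F2=1 -> 0
  (every remaining row is evaluated the same way; all 128 results are listed next)
Full result column, 8 rows per line (p,q,r,s fixed per line; t,u,v runs 000..111 left to right):
  rows 0-7 [p,q,r,s=0000]: 00000000  (ones: 0)
  rows 8-15 [p,q,r,s=0001]: 00000000  (ones: 0)
  rows 16-23 [p,q,r,s=0010]: 10101010  (ones: 4)
  rows 24-31 [p,q,r,s=0011]: 00000000  (ones: 0)
  rows 32-39 [p,q,r,s=0100]: 01010000  (ones: 2)
  rows 40-47 [p,q,r,s=0101]: 11111010  (ones: 6)
  rows 48-55 [p,q,r,s=0110]: 01010000  (ones: 2)
  rows 56-63 [p,q,r,s=0111]: 01010000  (ones: 2)
  rows 64-71 [p,q,r,s=1000]: 00000000  (ones: 0)
  rows 72-79 [p,q,r,s=1001]: 00000000  (ones: 0)
  rows 80-87 [p,q,r,s=1010]: 10101010  (ones: 4)
  rows 88-95 [p,q,r,s=1011]: 00000000  (ones: 0)
  rows 96-103 [p,q,r,s=1100]: 00000000  (ones: 0)
  rows 104-111 [p,q,r,s=1101]: 10101010  (ones: 4)
  rows 112-119 [p,q,r,s=1110]: 00000000  (ones: 0)
  rows 120-127 [p,q,r,s=1111]: 00000000  (ones: 0)
Disagreements = 0+0+4+0+2+6+2+2+0+0+4+0+0+4+0+0 = 24

24


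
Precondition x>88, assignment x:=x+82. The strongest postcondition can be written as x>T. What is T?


Formula: sp(P, x:=E) = exists old_x. (x = E[old_x/x]) AND P[old_x/x] (old_x is the value of x before the assignment; eliminate old_x by solving x = E[old_x/x] for old_x)
Step 1: Precondition P: x>88, i.e. old_x > 88
Step 2: Assignment gives x = old_x + 82, so old_x = x - 82
Step 3: Substitute into P: x - 82 > 88
Step 4: Simplify: x > 88+82 = 170

170


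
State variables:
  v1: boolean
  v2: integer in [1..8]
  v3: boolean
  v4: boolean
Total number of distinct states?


State space = product of domain sizes of all variables.
Domain sizes:
  v1 (boolean): 2
  v2 (integer in [1..8]): 8
  v3 (boolean): 2
  v4 (boolean): 2
Product = 2 * 8 * 2 * 2 = 64

64


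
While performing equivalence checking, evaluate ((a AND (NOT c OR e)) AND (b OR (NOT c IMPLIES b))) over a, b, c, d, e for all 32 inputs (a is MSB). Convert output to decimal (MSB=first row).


Formula: ((a AND (NOT c OR e)) AND (b OR (NOT c IMPLIES b))) over a, b, c, d, e (32 rows)
Evaluate each row (bits = a,b,c,d,e, MSB first):
  row 0 [00000]: ((0 AND (NOT 0 OR 0)) AND (0 OR (NOT 0 IMPLIES 0))) -> 0
  row 1 [00001]: ((0 AND (NOT 0 OR 1)) AND (0 OR (NOT 0 IMPLIES 0))) -> 0
  row 2 [00010]: ((0 AND (NOT 0 OR 0)) AND (0 OR (NOT 0 IMPLIES 0))) -> 0
  row 3 [00011]: ((0 AND (NOT 0 OR 1)) AND (0 OR (NOT 0 IMPLIES 0))) -> 0
  row 4 [00100]: ((0 AND (NOT 1 OR 0)) AND (0 OR (NOT 1 IMPLIES 0))) -> 0
  row 5 [00101]: ((0 AND (NOT 1 OR 1)) AND (0 OR (NOT 1 IMPLIES 0))) -> 0
  row 6 [00110]: ((0 AND (NOT 1 OR 0)) AND (0 OR (NOT 1 IMPLIES 0))) -> 0
  row 7 [00111]: ((0 AND (NOT 1 OR 1)) AND (0 OR (NOT 1 IMPLIES 0))) -> 0
  row 8 [01000]: ((0 AND (NOT 0 OR 0)) AND (1 OR (NOT 0 IMPLIES 1))) -> 0
  row 9 [01001]: ((0 AND (NOT 0 OR 1)) AND (1 OR (NOT 0 IMPLIES 1))) -> 0
  row 10 [01010]: ((0 AND (NOT 0 OR 0)) AND (1 OR (NOT 0 IMPLIES 1))) -> 0
  row 11 [01011]: ((0 AND (NOT 0 OR 1)) AND (1 OR (NOT 0 IMPLIES 1))) -> 0
  row 12 [01100]: ((0 AND (NOT 1 OR 0)) AND (1 OR (NOT 1 IMPLIES 1))) -> 0
  row 13 [01101]: ((0 AND (NOT 1 OR 1)) AND (1 OR (NOT 1 IMPLIES 1))) -> 0
  row 14 [01110]: ((0 AND (NOT 1 OR 0)) AND (1 OR (NOT 1 IMPLIES 1))) -> 0
  row 15 [01111]: ((0 AND (NOT 1 OR 1)) AND (1 OR (NOT 1 IMPLIES 1))) -> 0
  row 16 [10000]: ((1 AND (NOT 0 OR 0)) AND (0 OR (NOT 0 IMPLIES 0))) -> 0
  row 17 [10001]: ((1 AND (NOT 0 OR 1)) AND (0 OR (NOT 0 IMPLIES 0))) -> 0
  row 18 [10010]: ((1 AND (NOT 0 OR 0)) AND (0 OR (NOT 0 IMPLIES 0))) -> 0
  row 19 [10011]: ((1 AND (NOT 0 OR 1)) AND (0 OR (NOT 0 IMPLIES 0))) -> 0
  row 20 [10100]: ((1 AND (NOT 1 OR 0)) AND (0 OR (NOT 1 IMPLIES 0))) -> 0
  row 21 [10101]: ((1 AND (NOT 1 OR 1)) AND (0 OR (NOT 1 IMPLIES 0))) -> 1
  row 22 [10110]: ((1 AND (NOT 1 OR 0)) AND (0 OR (NOT 1 IMPLIES 0))) -> 0
  row 23 [10111]: ((1 AND (NOT 1 OR 1)) AND (0 OR (NOT 1 IMPLIES 0))) -> 1
  row 24 [11000]: ((1 AND (NOT 0 OR 0)) AND (1 OR (NOT 0 IMPLIES 1))) -> 1
  row 25 [11001]: ((1 AND (NOT 0 OR 1)) AND (1 OR (NOT 0 IMPLIES 1))) -> 1
  row 26 [11010]: ((1 AND (NOT 0 OR 0)) AND (1 OR (NOT 0 IMPLIES 1))) -> 1
  row 27 [11011]: ((1 AND (NOT 0 OR 1)) AND (1 OR (NOT 0 IMPLIES 1))) -> 1
  row 28 [11100]: ((1 AND (NOT 1 OR 0)) AND (1 OR (NOT 1 IMPLIES 1))) -> 0
  row 29 [11101]: ((1 AND (NOT 1 OR 1)) AND (1 OR (NOT 1 IMPLIES 1))) -> 1
  row 30 [11110]: ((1 AND (NOT 1 OR 0)) AND (1 OR (NOT 1 IMPLIES 1))) -> 0
  row 31 [11111]: ((1 AND (NOT 1 OR 1)) AND (1 OR (NOT 1 IMPLIES 1))) -> 1
Full result column, 4 rows per line (a,b,c fixed per line; d,e runs 00..11 left to right):
  rows 0-3 [a,b,c=000]: 0000  = hex 0
  rows 4-7 [a,b,c=001]: 0000  = hex 0
  rows 8-11 [a,b,c=010]: 0000  = hex 0
  rows 12-15 [a,b,c=011]: 0000  = hex 0
  rows 16-19 [a,b,c=100]: 0000  = hex 0
  rows 20-23 [a,b,c=101]: 0101  = hex 5
  rows 24-27 [a,b,c=110]: 1111  = hex F
  rows 28-31 [a,b,c=111]: 0101  = hex 5
Output column (row 0 .. row 31) = 00000000000000000000010111110101
Output column grouped in 4s = 0000 0000 0000 0000 0000 0101 1111 0101 = 0x000005F5
Convert to decimal digit by digit (value = value*16 + digit):
  0 -> 0
  0*16 + 0 = 0
  0*16 + 0 = 0
  0*16 + 0 = 0
  0*16 + 0 = 0
  0*16 + 5 = 5
  5*16 + 15 (F) = 95
  95*16 + 5 = 1525
Decimal = 1525

1525


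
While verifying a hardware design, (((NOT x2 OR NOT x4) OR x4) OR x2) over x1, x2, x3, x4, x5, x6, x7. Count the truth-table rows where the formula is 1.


Formula: (((NOT x2 OR NOT x4) OR x4) OR x2) over 7 vars (128 rows)
Evaluate each row (x1, x2, x3, x4, x5, x6, x7 as bits, MSB first):
  row 0 [0000000]: (((NOT 0 OR NOT 0) OR 0) OR 0) -> 1
  row 1 [0000001]: (((NOT 0 OR NOT 0) OR 0) OR 0) -> 1
  row 2 [0000010]: (((NOT 0 OR NOT 0) OR 0) OR 0) -> 1
  row 3 [0000011]: (((NOT 0 OR NOT 0) OR 0) OR 0) -> 1
  row 4 [0000100]: (((NOT 0 OR NOT 0) OR 0) OR 0) -> 1
  (every remaining row is evaluated the same way; all 128 results are listed next)
Full result column, 8 rows per line (x1,x2,x3,x4 fixed per line; x5,x6,x7 runs 000..111 left to right):
  rows 0-7 [x1,x2,x3,x4=0000]: 11111111  (ones: 8)
  rows 8-15 [x1,x2,x3,x4=0001]: 11111111  (ones: 8)
  rows 16-23 [x1,x2,x3,x4=0010]: 11111111  (ones: 8)
  rows 24-31 [x1,x2,x3,x4=0011]: 11111111  (ones: 8)
  rows 32-39 [x1,x2,x3,x4=0100]: 11111111  (ones: 8)
  rows 40-47 [x1,x2,x3,x4=0101]: 11111111  (ones: 8)
  rows 48-55 [x1,x2,x3,x4=0110]: 11111111  (ones: 8)
  rows 56-63 [x1,x2,x3,x4=0111]: 11111111  (ones: 8)
  rows 64-71 [x1,x2,x3,x4=1000]: 11111111  (ones: 8)
  rows 72-79 [x1,x2,x3,x4=1001]: 11111111  (ones: 8)
  rows 80-87 [x1,x2,x3,x4=1010]: 11111111  (ones: 8)
  rows 88-95 [x1,x2,x3,x4=1011]: 11111111  (ones: 8)
  rows 96-103 [x1,x2,x3,x4=1100]: 11111111  (ones: 8)
  rows 104-111 [x1,x2,x3,x4=1101]: 11111111  (ones: 8)
  rows 112-119 [x1,x2,x3,x4=1110]: 11111111  (ones: 8)
  rows 120-127 [x1,x2,x3,x4=1111]: 11111111  (ones: 8)
Count of 1-rows = 8+8+8+8+8+8+8+8+8+8+8+8+8+8+8+8 = 128

128


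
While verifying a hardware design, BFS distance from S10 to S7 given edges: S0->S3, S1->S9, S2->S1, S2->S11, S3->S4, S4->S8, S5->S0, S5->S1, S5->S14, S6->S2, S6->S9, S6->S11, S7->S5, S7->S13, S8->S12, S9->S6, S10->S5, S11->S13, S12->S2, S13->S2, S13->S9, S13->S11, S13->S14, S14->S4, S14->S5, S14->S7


BFS layer-by-layer from S10:
  dist 0: {S10}
  dist 1: {S5}
  dist 2: {S0, S1, S14}
  dist 3: {S3, S4, S7, S9}
  -> S7 reached at distance 3
Shortest path length = 3

3


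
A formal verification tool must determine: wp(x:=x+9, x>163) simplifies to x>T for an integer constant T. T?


Formula: wp(x:=E, P) = P[E/x] (substitute E for x in postcondition)
Step 1: Postcondition: x>163
Step 2: Substitute x+9 for x: x+9>163
Step 3: Solve for x: x > 163-9 = 154

154


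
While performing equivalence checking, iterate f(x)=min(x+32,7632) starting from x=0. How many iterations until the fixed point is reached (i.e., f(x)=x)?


Step 1: x=0, cap=7632, increment=32
Step 2: x grows by 32 each step until capped at 7632; fixed point is x=7632
Step 3: iterations = ceil(7632/32) = 239

239


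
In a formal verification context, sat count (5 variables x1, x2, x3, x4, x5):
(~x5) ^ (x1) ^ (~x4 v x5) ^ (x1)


CNF with 4 clauses over 5 vars (32 assignments).
An assignment satisfies CNF iff every clause has >=1 true literal.
Check each row (bits = x1,x2,x3,x4,x5; clause T/F shown):
  row 0 [00000]: clauses=TFTF -> 0
  row 1 [00001]: clauses=FFTF -> 0
  row 2 [00010]: clauses=TFFF -> 0
  row 3 [00011]: clauses=FFTF -> 0
  row 4 [00100]: clauses=TFTF -> 0
  row 5 [00101]: clauses=FFTF -> 0
  row 6 [00110]: clauses=TFFF -> 0
  row 7 [00111]: clauses=FFTF -> 0
  row 8 [01000]: clauses=TFTF -> 0
  row 9 [01001]: clauses=FFTF -> 0
  row 10 [01010]: clauses=TFFF -> 0
  row 11 [01011]: clauses=FFTF -> 0
  row 12 [01100]: clauses=TFTF -> 0
  row 13 [01101]: clauses=FFTF -> 0
  row 14 [01110]: clauses=TFFF -> 0
  row 15 [01111]: clauses=FFTF -> 0
  row 16 [10000]: clauses=TTTT -> 1
  row 17 [10001]: clauses=FTTT -> 0
  row 18 [10010]: clauses=TTFT -> 0
  row 19 [10011]: clauses=FTTT -> 0
  row 20 [10100]: clauses=TTTT -> 1
  row 21 [10101]: clauses=FTTT -> 0
  row 22 [10110]: clauses=TTFT -> 0
  row 23 [10111]: clauses=FTTT -> 0
  row 24 [11000]: clauses=TTTT -> 1
  row 25 [11001]: clauses=FTTT -> 0
  row 26 [11010]: clauses=TTFT -> 0
  row 27 [11011]: clauses=FTTT -> 0
  row 28 [11100]: clauses=TTTT -> 1
  row 29 [11101]: clauses=FTTT -> 0
  row 30 [11110]: clauses=TTFT -> 0
  row 31 [11111]: clauses=FTTT -> 0
Full result column, 8 rows per line (x1,x2 fixed per line; x3,x4,x5 runs 000..111 left to right):
  rows 0-7 [x1,x2=00]: 00000000  (ones: 0)
  rows 8-15 [x1,x2=01]: 00000000  (ones: 0)
  rows 16-23 [x1,x2=10]: 10001000  (ones: 2)
  rows 24-31 [x1,x2=11]: 10001000  (ones: 2)
Satisfying assignments = 0+0+2+2 = 4

4


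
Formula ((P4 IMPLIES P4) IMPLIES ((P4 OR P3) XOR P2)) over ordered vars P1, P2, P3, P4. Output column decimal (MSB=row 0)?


Formula: ((P4 IMPLIES P4) IMPLIES ((P4 OR P3) XOR P2)) over P1, P2, P3, P4 (16 rows)
Evaluate each row (bits = P1,P2,P3,P4, MSB first):
  row 0 [0000]: ((0 IMPLIES 0) IMPLIES ((0 OR 0) XOR 0)) -> 0
  row 1 [0001]: ((1 IMPLIES 1) IMPLIES ((1 OR 0) XOR 0)) -> 1
  row 2 [0010]: ((0 IMPLIES 0) IMPLIES ((0 OR 1) XOR 0)) -> 1
  row 3 [0011]: ((1 IMPLIES 1) IMPLIES ((1 OR 1) XOR 0)) -> 1
  row 4 [0100]: ((0 IMPLIES 0) IMPLIES ((0 OR 0) XOR 1)) -> 1
  row 5 [0101]: ((1 IMPLIES 1) IMPLIES ((1 OR 0) XOR 1)) -> 0
  row 6 [0110]: ((0 IMPLIES 0) IMPLIES ((0 OR 1) XOR 1)) -> 0
  row 7 [0111]: ((1 IMPLIES 1) IMPLIES ((1 OR 1) XOR 1)) -> 0
  row 8 [1000]: ((0 IMPLIES 0) IMPLIES ((0 OR 0) XOR 0)) -> 0
  row 9 [1001]: ((1 IMPLIES 1) IMPLIES ((1 OR 0) XOR 0)) -> 1
  row 10 [1010]: ((0 IMPLIES 0) IMPLIES ((0 OR 1) XOR 0)) -> 1
  row 11 [1011]: ((1 IMPLIES 1) IMPLIES ((1 OR 1) XOR 0)) -> 1
  row 12 [1100]: ((0 IMPLIES 0) IMPLIES ((0 OR 0) XOR 1)) -> 1
  row 13 [1101]: ((1 IMPLIES 1) IMPLIES ((1 OR 0) XOR 1)) -> 0
  row 14 [1110]: ((0 IMPLIES 0) IMPLIES ((0 OR 1) XOR 1)) -> 0
  row 15 [1111]: ((1 IMPLIES 1) IMPLIES ((1 OR 1) XOR 1)) -> 0
Full result column, 4 rows per line (P1,P2 fixed per line; P3,P4 runs 00..11 left to right):
  rows 0-3 [P1,P2=00]: 0111  = hex 7
  rows 4-7 [P1,P2=01]: 1000  = hex 8
  rows 8-11 [P1,P2=10]: 0111  = hex 7
  rows 12-15 [P1,P2=11]: 1000  = hex 8
Output column (row 0 .. row 15) = 0111100001111000
Output column grouped in 4s = 0111 1000 0111 1000 = 0x7878
Convert to decimal digit by digit (value = value*16 + digit):
  7 -> 7
  7*16 + 8 = 120
  120*16 + 7 = 1927
  1927*16 + 8 = 30840
Decimal = 30840

30840


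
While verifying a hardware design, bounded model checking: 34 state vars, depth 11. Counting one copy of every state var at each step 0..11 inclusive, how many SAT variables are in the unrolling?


BMC unrolls to depth k, creating one copy of each state var for steps 0..k.
Step count = 11 + 1 = 12 (steps 0 through 11)
Vars per step = 34
Total = 34 * 12 = 408

408


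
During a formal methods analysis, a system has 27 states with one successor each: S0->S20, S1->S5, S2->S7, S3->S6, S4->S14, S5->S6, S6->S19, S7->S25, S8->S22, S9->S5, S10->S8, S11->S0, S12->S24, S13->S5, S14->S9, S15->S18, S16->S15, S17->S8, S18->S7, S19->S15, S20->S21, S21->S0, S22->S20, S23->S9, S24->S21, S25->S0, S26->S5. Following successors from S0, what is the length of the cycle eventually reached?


Trace from S0 until a state repeats:
  S0 -> S20 -> S21 -> S0
S0 first seen at step 0, revisited at step 3.
Cycle length = 3 - 0 = 3

3


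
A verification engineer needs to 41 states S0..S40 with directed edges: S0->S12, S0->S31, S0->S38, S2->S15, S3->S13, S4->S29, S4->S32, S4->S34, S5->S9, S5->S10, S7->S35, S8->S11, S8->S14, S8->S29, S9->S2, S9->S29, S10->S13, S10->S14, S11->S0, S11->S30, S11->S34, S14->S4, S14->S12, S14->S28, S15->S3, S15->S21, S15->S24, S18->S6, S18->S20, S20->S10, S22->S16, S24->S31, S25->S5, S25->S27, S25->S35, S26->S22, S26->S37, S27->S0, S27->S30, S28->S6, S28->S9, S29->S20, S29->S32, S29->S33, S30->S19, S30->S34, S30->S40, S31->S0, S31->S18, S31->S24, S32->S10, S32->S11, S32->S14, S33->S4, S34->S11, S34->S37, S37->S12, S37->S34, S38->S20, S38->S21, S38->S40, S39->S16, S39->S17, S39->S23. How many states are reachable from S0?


BFS from S0:
  layer 0: {S0}
  layer 1: {S12, S31, S38}
  layer 2: {S18, S20, S21, S24, S40}
  layer 3: {S6, S10}
  layer 4: {S13, S14}
  layer 5: {S4, S28}
  layer 6: {S9, S29, S32, S34}
  layer 7: {S2, S11, S33, S37}
  layer 8: {S15, S30}
  layer 9: {S3, S19}
Reachable set: {S0, S2, S3, S4, S6, S9, S10, S11, S12, S13, S14, S15, S18, S19, S20, S21, S24, S28, S29, S30, S31, S32, S33, S34, S37, S38, S40}
Count = 27

27


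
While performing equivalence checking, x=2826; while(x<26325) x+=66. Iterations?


Step 1: x goes from 2826 toward 26325 by 66; the body runs while x<26325, so iterations = ceil((bound-start)/step)
Step 2: Distance=23499
Step 3: ceil(23499/66)=357

357


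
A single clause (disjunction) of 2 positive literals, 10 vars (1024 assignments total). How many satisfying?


Step 1: Total=2^10=1024
Step 2: Unsat when all 2 false: 2^8=256
Step 3: Sat=1024-256=768

768


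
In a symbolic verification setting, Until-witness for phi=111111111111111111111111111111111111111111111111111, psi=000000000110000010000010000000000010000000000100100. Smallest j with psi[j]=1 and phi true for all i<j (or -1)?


(phi U psi) at 0: need smallest j with psi[j]=1 and phi[i]=1 for all i in [0,j).
Scan from step 0:
  step 0: phi=1, psi=0 -> continue
  step 1: phi=1, psi=0 -> continue
  step 2: phi=1, psi=0 -> continue
  step 3: phi=1, psi=0 -> continue
  step 9: psi=1 and phi held for [0,9) -> witness found
Witness step = 9

9


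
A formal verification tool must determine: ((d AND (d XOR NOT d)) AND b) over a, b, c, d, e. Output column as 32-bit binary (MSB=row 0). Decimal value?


Formula: ((d AND (d XOR NOT d)) AND b) over a, b, c, d, e (32 rows)
Evaluate each row (bits = a,b,c,d,e, MSB first):
  row 0 [00000]: ((0 AND (0 XOR NOT 0)) AND 0) -> 0
  row 1 [00001]: ((0 AND (0 XOR NOT 0)) AND 0) -> 0
  row 2 [00010]: ((1 AND (1 XOR NOT 1)) AND 0) -> 0
  row 3 [00011]: ((1 AND (1 XOR NOT 1)) AND 0) -> 0
  row 4 [00100]: ((0 AND (0 XOR NOT 0)) AND 0) -> 0
  row 5 [00101]: ((0 AND (0 XOR NOT 0)) AND 0) -> 0
  row 6 [00110]: ((1 AND (1 XOR NOT 1)) AND 0) -> 0
  row 7 [00111]: ((1 AND (1 XOR NOT 1)) AND 0) -> 0
  row 8 [01000]: ((0 AND (0 XOR NOT 0)) AND 1) -> 0
  row 9 [01001]: ((0 AND (0 XOR NOT 0)) AND 1) -> 0
  row 10 [01010]: ((1 AND (1 XOR NOT 1)) AND 1) -> 1
  row 11 [01011]: ((1 AND (1 XOR NOT 1)) AND 1) -> 1
  row 12 [01100]: ((0 AND (0 XOR NOT 0)) AND 1) -> 0
  row 13 [01101]: ((0 AND (0 XOR NOT 0)) AND 1) -> 0
  row 14 [01110]: ((1 AND (1 XOR NOT 1)) AND 1) -> 1
  row 15 [01111]: ((1 AND (1 XOR NOT 1)) AND 1) -> 1
  row 16 [10000]: ((0 AND (0 XOR NOT 0)) AND 0) -> 0
  row 17 [10001]: ((0 AND (0 XOR NOT 0)) AND 0) -> 0
  row 18 [10010]: ((1 AND (1 XOR NOT 1)) AND 0) -> 0
  row 19 [10011]: ((1 AND (1 XOR NOT 1)) AND 0) -> 0
  row 20 [10100]: ((0 AND (0 XOR NOT 0)) AND 0) -> 0
  row 21 [10101]: ((0 AND (0 XOR NOT 0)) AND 0) -> 0
  row 22 [10110]: ((1 AND (1 XOR NOT 1)) AND 0) -> 0
  row 23 [10111]: ((1 AND (1 XOR NOT 1)) AND 0) -> 0
  row 24 [11000]: ((0 AND (0 XOR NOT 0)) AND 1) -> 0
  row 25 [11001]: ((0 AND (0 XOR NOT 0)) AND 1) -> 0
  row 26 [11010]: ((1 AND (1 XOR NOT 1)) AND 1) -> 1
  row 27 [11011]: ((1 AND (1 XOR NOT 1)) AND 1) -> 1
  row 28 [11100]: ((0 AND (0 XOR NOT 0)) AND 1) -> 0
  row 29 [11101]: ((0 AND (0 XOR NOT 0)) AND 1) -> 0
  row 30 [11110]: ((1 AND (1 XOR NOT 1)) AND 1) -> 1
  row 31 [11111]: ((1 AND (1 XOR NOT 1)) AND 1) -> 1
Full result column, 4 rows per line (a,b,c fixed per line; d,e runs 00..11 left to right):
  rows 0-3 [a,b,c=000]: 0000  = hex 0
  rows 4-7 [a,b,c=001]: 0000  = hex 0
  rows 8-11 [a,b,c=010]: 0011  = hex 3
  rows 12-15 [a,b,c=011]: 0011  = hex 3
  rows 16-19 [a,b,c=100]: 0000  = hex 0
  rows 20-23 [a,b,c=101]: 0000  = hex 0
  rows 24-27 [a,b,c=110]: 0011  = hex 3
  rows 28-31 [a,b,c=111]: 0011  = hex 3
Output column (row 0 .. row 31) = 00000000001100110000000000110011
Output column grouped in 4s = 0000 0000 0011 0011 0000 0000 0011 0011 = 0x00330033
Convert to decimal digit by digit (value = value*16 + digit):
  0 -> 0
  0*16 + 0 = 0
  0*16 + 3 = 3
  3*16 + 3 = 51
  51*16 + 0 = 816
  816*16 + 0 = 13056
  13056*16 + 3 = 208899
  208899*16 + 3 = 3342387
Decimal = 3342387

3342387


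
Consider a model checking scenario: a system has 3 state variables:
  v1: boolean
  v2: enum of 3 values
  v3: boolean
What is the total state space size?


State space = product of domain sizes of all variables.
Domain sizes:
  v1 (boolean): 2
  v2 (enum of 3 values): 3
  v3 (boolean): 2
Product = 2 * 3 * 2 = 12

12


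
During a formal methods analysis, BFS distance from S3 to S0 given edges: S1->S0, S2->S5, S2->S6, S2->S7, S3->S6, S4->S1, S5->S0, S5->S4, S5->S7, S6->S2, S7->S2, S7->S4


BFS layer-by-layer from S3:
  dist 0: {S3}
  dist 1: {S6}
  dist 2: {S2}
  dist 3: {S5, S7}
  dist 4: {S0, S4}
  -> S0 reached at distance 4
Shortest path length = 4

4


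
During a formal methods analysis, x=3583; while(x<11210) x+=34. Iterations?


Step 1: x goes from 3583 toward 11210 by 34; the body runs while x<11210, so iterations = ceil((bound-start)/step)
Step 2: Distance=7627
Step 3: ceil(7627/34)=225

225
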